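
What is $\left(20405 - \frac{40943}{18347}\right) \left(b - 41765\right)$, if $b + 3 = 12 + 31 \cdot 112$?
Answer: $- \frac{2047262014304}{2621} \approx -7.811 \cdot 10^{8}$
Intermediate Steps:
$b = 3481$ ($b = -3 + \left(12 + 31 \cdot 112\right) = -3 + \left(12 + 3472\right) = -3 + 3484 = 3481$)
$\left(20405 - \frac{40943}{18347}\right) \left(b - 41765\right) = \left(20405 - \frac{40943}{18347}\right) \left(3481 - 41765\right) = \left(20405 - \frac{5849}{2621}\right) \left(-38284\right) = \frac{53475656}{2621} \left(-38284\right) = - \frac{2047262014304}{2621}$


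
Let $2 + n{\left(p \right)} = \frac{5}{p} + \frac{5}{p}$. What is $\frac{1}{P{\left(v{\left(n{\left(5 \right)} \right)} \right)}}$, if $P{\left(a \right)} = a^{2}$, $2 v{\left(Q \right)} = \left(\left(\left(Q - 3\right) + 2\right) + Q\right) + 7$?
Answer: $\frac{1}{9} \approx 0.11111$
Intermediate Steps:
$n{\left(p \right)} = -2 + \frac{10}{p}$ ($n{\left(p \right)} = -2 + \left(\frac{5}{p} + \frac{5}{p}\right) = -2 + \frac{10}{p}$)
$v{\left(Q \right)} = 3 + Q$ ($v{\left(Q \right)} = \frac{\left(\left(\left(Q - 3\right) + 2\right) + Q\right) + 7}{2} = \frac{\left(\left(\left(-3 + Q\right) + 2\right) + Q\right) + 7}{2} = \frac{\left(\left(-1 + Q\right) + Q\right) + 7}{2} = \frac{\left(-1 + 2 Q\right) + 7}{2} = \frac{6 + 2 Q}{2} = 3 + Q$)
$\frac{1}{P{\left(v{\left(n{\left(5 \right)} \right)} \right)}} = \frac{1}{\left(3 - \left(2 - \frac{10}{5}\right)\right)^{2}} = \frac{1}{\left(3 + \left(-2 + 10 \cdot \frac{1}{5}\right)\right)^{2}} = \frac{1}{\left(3 + \left(-2 + 2\right)\right)^{2}} = \frac{1}{\left(3 + 0\right)^{2}} = \frac{1}{3^{2}} = \frac{1}{9}$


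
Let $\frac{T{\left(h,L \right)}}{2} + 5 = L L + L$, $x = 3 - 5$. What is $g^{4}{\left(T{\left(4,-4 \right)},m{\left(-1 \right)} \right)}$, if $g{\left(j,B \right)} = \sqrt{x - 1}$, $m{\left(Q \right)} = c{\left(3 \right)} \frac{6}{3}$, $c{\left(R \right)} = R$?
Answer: $9$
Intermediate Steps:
$x = -2$
$T{\left(h,L \right)} = -10 + 2 L + 2 L^{2}$ ($T{\left(h,L \right)} = -10 + 2 \left(L L + L\right) = -10 + 2 \left(L^{2} + L\right) = -10 + 2 \left(L + L^{2}\right) = -10 + \left(2 L + 2 L^{2}\right) = -10 + 2 L + 2 L^{2}$)
$m{\left(Q \right)} = 6$ ($m{\left(Q \right)} = 3 \cdot \frac{6}{3} = 3 \cdot 6 \cdot \frac{1}{3} = 3 \cdot 2 = 6$)
$g{\left(j,B \right)} = i \sqrt{3}$ ($g{\left(j,B \right)} = \sqrt{-2 - 1} = \sqrt{-3} = i \sqrt{3}$)
$g^{4}{\left(T{\left(4,-4 \right)},m{\left(-1 \right)} \right)} = \left(i \sqrt{3}\right)^{4} = 9$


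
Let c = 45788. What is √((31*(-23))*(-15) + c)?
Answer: √56483 ≈ 237.66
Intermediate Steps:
√((31*(-23))*(-15) + c) = √((31*(-23))*(-15) + 45788) = √(-713*(-15) + 45788) = √(10695 + 45788) = √56483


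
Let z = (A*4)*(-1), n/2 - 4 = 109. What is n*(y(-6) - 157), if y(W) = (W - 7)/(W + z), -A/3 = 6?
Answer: -1172375/33 ≈ -35527.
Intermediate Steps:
n = 226 (n = 8 + 2*109 = 8 + 218 = 226)
A = -18 (A = -3*6 = -18)
z = 72 (z = -18*4*(-1) = -72*(-1) = 72)
y(W) = (-7 + W)/(72 + W) (y(W) = (W - 7)/(W + 72) = (-7 + W)/(72 + W))
n*(y(-6) - 157) = 226*((-7 - 6)/(72 - 6) - 157) = 226*(-13/66 - 157) = 226*(-10375/66) = -1172375/33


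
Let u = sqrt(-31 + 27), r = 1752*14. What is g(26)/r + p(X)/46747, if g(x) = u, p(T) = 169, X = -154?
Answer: 169/46747 + I/12264 ≈ 0.0036152 + 8.154e-5*I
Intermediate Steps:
r = 24528
u = 2*I (u = sqrt(-4) = 2*I ≈ 2.0*I)
g(x) = 2*I
g(26)/r + p(X)/46747 = (2*I)/24528 + 169/46747 = (2*I)*(1/24528) + 169*(1/46747) = I/12264 + 169/46747 = 169/46747 + I/12264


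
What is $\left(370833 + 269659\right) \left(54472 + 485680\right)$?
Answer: $345963034784$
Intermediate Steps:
$\left(370833 + 269659\right) \left(54472 + 485680\right) = 640492 \cdot 540152 = 345963034784$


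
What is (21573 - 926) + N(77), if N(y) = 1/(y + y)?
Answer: 3179639/154 ≈ 20647.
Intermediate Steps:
N(y) = 1/(2*y)
(21573 - 926) + N(77) = (21573 - 926) + (½)/77 = 20647 + (½)*(1/77) = 20647 + 1/154 = 3179639/154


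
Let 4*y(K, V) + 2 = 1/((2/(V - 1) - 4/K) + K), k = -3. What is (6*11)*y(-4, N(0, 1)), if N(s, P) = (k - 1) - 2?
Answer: -1749/46 ≈ -38.022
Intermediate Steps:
N(s, P) = -6 (N(s, P) = (-3 - 1) - 2 = -4 - 2 = -6)
y(K, V) = -½ + 1/(4*(K - 4/K + 2/(-1 + V))) (y(K, V) = -½ + 1/(4*((2/(V - 1) - 4/K) + K)) = -½ + 1/(4*((2/(-1 + V) - 4/K) + K)) = -½ + 1/(4*((-4/K + 2/(-1 + V)) + K)) = -½ + 1/(4*(K - 4/K + 2/(-1 + V))))
(6*11)*y(-4, N(0, 1)) = (6*11)*((-8 - 5*(-4) + 2*(-4)² + 8*(-6) - 4*(-6) - 2*(-6)*(-4)²)/(4*(4 - 1*(-4)² - 4*(-6) + 2*(-4) - 6*(-4)²))) = 66*((-8 + 20 + 2*16 - 48 + 24 - 2*(-6)*16)/(4*(4 - 1*16 + 24 - 8 - 6*16))) = 66*((-8 + 20 + 32 - 48 + 24 + 192)/(4*(4 - 16 + 24 - 8 - 96))) = 66*((¼)*212/(-92)) = 66*((¼)*(-1/92)*212) = 66*(-53/92) = -1749/46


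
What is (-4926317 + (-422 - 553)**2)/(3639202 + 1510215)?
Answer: -567956/735631 ≈ -0.77207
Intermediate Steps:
(-4926317 + (-422 - 553)**2)/(3639202 + 1510215) = (-4926317 + (-975)**2)/5149417 = (-4926317 + 950625)*(1/5149417) = -3975692*1/5149417 = -567956/735631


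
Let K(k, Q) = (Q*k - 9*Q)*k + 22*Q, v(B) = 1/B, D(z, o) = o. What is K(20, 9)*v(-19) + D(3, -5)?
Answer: -2273/19 ≈ -119.63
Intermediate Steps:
K(k, Q) = 22*Q + k*(-9*Q + Q*k) (K(k, Q) = (-9*Q + Q*k)*k + 22*Q = k*(-9*Q + Q*k) + 22*Q = 22*Q + k*(-9*Q + Q*k))
K(20, 9)*v(-19) + D(3, -5) = (9*(22 + 20**2 - 9*20))/(-19) - 5 = (9*(22 + 400 - 180))*(-1/19) - 5 = (9*242)*(-1/19) - 5 = 2178*(-1/19) - 5 = -2178/19 - 5 = -2273/19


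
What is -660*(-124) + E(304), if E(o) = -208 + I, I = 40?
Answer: 81672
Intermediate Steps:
E(o) = -168 (E(o) = -208 + 40 = -168)
-660*(-124) + E(304) = -660*(-124) - 168 = 81840 - 168 = 81672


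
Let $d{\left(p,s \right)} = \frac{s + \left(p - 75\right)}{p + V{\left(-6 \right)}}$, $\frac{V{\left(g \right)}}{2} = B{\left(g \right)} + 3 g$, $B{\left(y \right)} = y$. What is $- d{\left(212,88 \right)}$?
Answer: $- \frac{225}{164} \approx -1.372$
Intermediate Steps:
$V{\left(g \right)} = 8 g$ ($V{\left(g \right)} = 2 \left(g + 3 g\right) = 2 \cdot 4 g = 8 g$)
$d{\left(p,s \right)} = \frac{-75 + p + s}{-48 + p}$ ($d{\left(p,s \right)} = \frac{s + \left(p - 75\right)}{p + 8 \left(-6\right)} = \frac{s + \left(-75 + p\right)}{p - 48} = \frac{-75 + p + s}{-48 + p}$)
$- d{\left(212,88 \right)} = - \frac{-75 + 212 + 88}{-48 + 212} = - \frac{225}{164}$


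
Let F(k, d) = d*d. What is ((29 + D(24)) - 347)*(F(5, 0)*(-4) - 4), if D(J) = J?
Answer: 1176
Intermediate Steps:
F(k, d) = d²
((29 + D(24)) - 347)*(F(5, 0)*(-4) - 4) = ((29 + 24) - 347)*(0²*(-4) - 4) = (53 - 347)*(0*(-4) - 4) = -294*(0 - 4) = -294*(-4) = 1176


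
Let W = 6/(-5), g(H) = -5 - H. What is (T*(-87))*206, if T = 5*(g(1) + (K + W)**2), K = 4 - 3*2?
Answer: -1899732/5 ≈ -3.7995e+5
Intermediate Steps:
K = -2 (K = 4 - 6 = -2)
W = -6/5 (W = 6*(-1/5) = -6/5 ≈ -1.2000)
T = 106/5 (T = 5*((-5 - 1*1) + (-2 - 6/5)**2) = 5*((-5 - 1) + (-16/5)**2) = 5*(-6 + 256/25) = 5*(106/25) = 106/5 ≈ 21.200)
(T*(-87))*206 = ((106/5)*(-87))*206 = -9222/5*206 = -1899732/5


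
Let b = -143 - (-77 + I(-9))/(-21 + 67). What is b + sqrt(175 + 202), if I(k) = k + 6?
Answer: -3249/23 + sqrt(377) ≈ -121.84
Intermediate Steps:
I(k) = 6 + k
b = -3249/23 (b = -143 - (-77 + (6 - 9))/(-21 + 67) = -143 - (-77 - 3)/46 = -143 - (-80)/46 = -143 - 1*(-40/23) = -143 + 40/23 = -3249/23 ≈ -141.26)
b + sqrt(175 + 202) = -3249/23 + sqrt(175 + 202) = -3249/23 + sqrt(377)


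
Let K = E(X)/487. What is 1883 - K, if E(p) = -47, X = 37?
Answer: 917068/487 ≈ 1883.1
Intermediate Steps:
K = -47/487 ≈ -0.096509
1883 - K = 1883 - 1*(-47/487) = 1883 + 47/487 = 917068/487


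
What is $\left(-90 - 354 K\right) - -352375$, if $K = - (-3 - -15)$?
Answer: $356533$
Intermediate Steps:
$K = -12$ ($K = - (-3 + 15) = \left(-1\right) 12 = -12$)
$\left(-90 - 354 K\right) - -352375 = \left(-90 - -4248\right) - -352375 = \left(-90 + 4248\right) + 352375 = 4158 + 352375 = 356533$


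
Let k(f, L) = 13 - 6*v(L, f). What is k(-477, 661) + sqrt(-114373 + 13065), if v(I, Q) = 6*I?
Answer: -23783 + 2*I*sqrt(25327) ≈ -23783.0 + 318.29*I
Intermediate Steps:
k(f, L) = 13 - 36*L
k(-477, 661) + sqrt(-114373 + 13065) = (13 - 36*661) + sqrt(-114373 + 13065) = (13 - 23796) + sqrt(-101308) = -23783 + 2*I*sqrt(25327)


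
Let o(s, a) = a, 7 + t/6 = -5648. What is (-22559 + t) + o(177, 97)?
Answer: -56392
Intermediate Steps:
t = -33930 (t = -42 + 6*(-5648) = -42 - 33888 = -33930)
(-22559 + t) + o(177, 97) = (-22559 - 33930) + 97 = -56489 + 97 = -56392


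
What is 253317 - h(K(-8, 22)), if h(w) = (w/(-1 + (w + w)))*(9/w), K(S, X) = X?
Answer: 10892622/43 ≈ 2.5332e+5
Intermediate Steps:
h(w) = 9/(-1 + 2*w) (h(w) = (w/(-1 + 2*w))*(9/w) = 9/(-1 + 2*w))
253317 - h(K(-8, 22)) = 253317 - 9/(-1 + 2*22) = 253317 - 9/(-1 + 44) = 253317 - 9/43 = 10892622/43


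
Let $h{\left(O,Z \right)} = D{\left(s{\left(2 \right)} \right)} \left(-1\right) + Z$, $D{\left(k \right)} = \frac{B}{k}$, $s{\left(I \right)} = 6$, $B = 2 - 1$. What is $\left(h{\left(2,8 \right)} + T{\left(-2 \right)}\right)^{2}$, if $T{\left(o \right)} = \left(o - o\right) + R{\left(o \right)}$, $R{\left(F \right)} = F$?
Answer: $\frac{1225}{36} \approx 34.028$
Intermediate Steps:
$B = 1$
$D{\left(k \right)} = \frac{1}{k}$ ($D{\left(k \right)} = 1 \frac{1}{k} = \frac{1}{k}$)
$T{\left(o \right)} = o$ ($T{\left(o \right)} = \left(o - o\right) + o = 0 + o = o$)
$h{\left(O,Z \right)} = - \frac{1}{6} + Z$ ($h{\left(O,Z \right)} = \frac{1}{6} \left(-1\right) + Z = - \frac{1}{6} + Z$)
$\left(h{\left(2,8 \right)} + T{\left(-2 \right)}\right)^{2} = \left(\left(- \frac{1}{6} + 8\right) - 2\right)^{2} = \left(\frac{47}{6} - 2\right)^{2} = \left(\frac{35}{6}\right)^{2} = \frac{1225}{36}$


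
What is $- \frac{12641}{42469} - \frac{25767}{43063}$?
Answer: $- \frac{1638658106}{1828842547} \approx -0.89601$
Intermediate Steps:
$- \frac{12641}{42469} - \frac{25767}{43063} = - \frac{1638658106}{1828842547}$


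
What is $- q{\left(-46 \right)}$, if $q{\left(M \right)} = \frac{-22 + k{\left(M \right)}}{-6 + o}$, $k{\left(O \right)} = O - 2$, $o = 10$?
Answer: $\frac{35}{2} \approx 17.5$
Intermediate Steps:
$k{\left(O \right)} = -2 + O$
$q{\left(M \right)} = -6 + \frac{M}{4}$ ($q{\left(M \right)} = \frac{-22 + \left(-2 + M\right)}{-6 + 10} = \frac{-24 + M}{4} = \left(-24 + M\right) \frac{1}{4} = -6 + \frac{M}{4}$)
$- q{\left(-46 \right)} = - (-6 + \frac{1}{4} \left(-46\right)) = - (-6 - \frac{23}{2}) = \left(-1\right) \left(- \frac{35}{2}\right) = \frac{35}{2}$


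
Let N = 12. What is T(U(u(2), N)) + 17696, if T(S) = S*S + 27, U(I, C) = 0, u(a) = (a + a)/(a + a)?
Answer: 17723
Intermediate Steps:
u(a) = 1 (u(a) = (2*a)/((2*a)) = (2*a)*(1/(2*a)) = 1)
T(S) = 27 + S² (T(S) = S² + 27 = 27 + S²)
T(U(u(2), N)) + 17696 = (27 + 0²) + 17696 = (27 + 0) + 17696 = 27 + 17696 = 17723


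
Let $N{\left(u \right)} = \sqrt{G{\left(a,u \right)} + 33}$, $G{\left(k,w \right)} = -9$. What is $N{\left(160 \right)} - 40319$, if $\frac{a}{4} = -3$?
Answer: $-40319 + 2 \sqrt{6} \approx -40314.0$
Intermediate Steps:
$a = -12$ ($a = 4 \left(-3\right) = -12$)
$N{\left(u \right)} = 2 \sqrt{6}$ ($N{\left(u \right)} = \sqrt{-9 + 33} = \sqrt{24} = 2 \sqrt{6}$)
$N{\left(160 \right)} - 40319 = 2 \sqrt{6} - 40319 = -40319 + 2 \sqrt{6}$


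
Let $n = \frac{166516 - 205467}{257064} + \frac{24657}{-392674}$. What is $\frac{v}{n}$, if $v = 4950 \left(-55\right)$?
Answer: $\frac{13740777276138000}{10816736011} \approx 1.2703 \cdot 10^{6}$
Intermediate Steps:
$n = - \frac{10816736011}{50471174568}$ ($n = \left(-38951\right) \frac{1}{257064} + 24657 \left(- \frac{1}{392674}\right) = - \frac{38951}{257064} - \frac{24657}{392674} = - \frac{10816736011}{50471174568} \approx -0.21432$)
$v = -272250$
$\frac{v}{n} = - \frac{272250}{- \frac{10816736011}{50471174568}} = \left(-272250\right) \left(- \frac{50471174568}{10816736011}\right) = \frac{13740777276138000}{10816736011}$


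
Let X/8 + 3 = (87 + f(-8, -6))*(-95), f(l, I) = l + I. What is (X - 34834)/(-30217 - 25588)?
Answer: 90338/55805 ≈ 1.6188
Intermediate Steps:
f(l, I) = I + l
X = -55504 (X = -24 + 8*((87 + (-6 - 8))*(-95)) = -24 + 8*((87 - 14)*(-95)) = -24 + 8*(73*(-95)) = -24 + 8*(-6935) = -24 - 55480 = -55504)
(X - 34834)/(-30217 - 25588) = (-55504 - 34834)/(-30217 - 25588) = -90338/(-55805) = -90338*(-1/55805) = 90338/55805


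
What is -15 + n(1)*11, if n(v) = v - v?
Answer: -15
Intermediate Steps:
n(v) = 0
-15 + n(1)*11 = -15 + 0*11 = -15 + 0 = -15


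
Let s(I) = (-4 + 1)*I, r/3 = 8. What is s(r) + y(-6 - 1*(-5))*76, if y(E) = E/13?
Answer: -1012/13 ≈ -77.846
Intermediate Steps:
r = 24 (r = 3*8 = 24)
s(I) = -3*I
y(E) = E/13 (y(E) = E*(1/13) = E/13)
s(r) + y(-6 - 1*(-5))*76 = -3*24 + ((-6 - 1*(-5))/13)*76 = -72 + ((-6 + 5)/13)*76 = -72 + ((1/13)*(-1))*76 = -72 - 1/13*76 = -72 - 76/13 = -1012/13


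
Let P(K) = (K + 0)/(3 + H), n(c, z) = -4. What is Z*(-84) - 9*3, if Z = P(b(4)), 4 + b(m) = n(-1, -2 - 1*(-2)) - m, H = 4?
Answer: 117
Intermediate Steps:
b(m) = -8 - m (b(m) = -4 + (-4 - m) = -8 - m)
P(K) = K/7 (P(K) = (K + 0)/(3 + 4) = K/7)
Z = -12/7 (Z = (-8 - 1*4)/7 = (-8 - 4)/7 = (⅐)*(-12) = -12/7 ≈ -1.7143)
Z*(-84) - 9*3 = -12/7*(-84) - 9*3 = 144 - 27 = 117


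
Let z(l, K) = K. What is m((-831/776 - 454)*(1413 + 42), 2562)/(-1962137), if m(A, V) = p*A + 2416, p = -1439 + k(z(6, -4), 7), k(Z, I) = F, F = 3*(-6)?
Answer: -7717784753/15697096 ≈ -491.67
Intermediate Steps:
F = -18
k(Z, I) = -18
p = -1457 (p = -1439 - 18 = -1457)
m(A, V) = 2416 - 1457*A (m(A, V) = -1457*A + 2416 = 2416 - 1457*A)
m((-831/776 - 454)*(1413 + 42), 2562)/(-1962137) = (2416 - 1457*(-831/776 - 454)*(1413 + 42))/(-1962137) = (2416 - 1457*(-831*1/776 - 454)*1455)*(-1/1962137) = (2416 - 1457*(-831/776 - 454)*1455)*(-1/1962137) = (2416 - (-514517695)*1455/776)*(-1/1962137) = (2416 - 1457*(-5297025/8))*(-1/1962137) = (2416 + 7717765425/8)*(-1/1962137) = (7717784753/8)*(-1/1962137) = -7717784753/15697096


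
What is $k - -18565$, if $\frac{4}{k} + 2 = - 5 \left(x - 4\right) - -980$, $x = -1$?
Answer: $\frac{18620699}{1003} \approx 18565.0$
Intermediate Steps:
$k = \frac{4}{1003}$ ($k = \frac{4}{-2 - \left(-980 + 5 \left(-1 - 4\right)\right)} = \frac{4}{-2 + \left(\left(-5\right) \left(-5\right) + 980\right)} = \frac{4}{-2 + \left(25 + 980\right)} = \frac{4}{-2 + 1005} = \frac{4}{1003} \approx 0.003988$)
$k - -18565 = \frac{4}{1003} - -18565 = \frac{4}{1003} + 18565 = \frac{18620699}{1003}$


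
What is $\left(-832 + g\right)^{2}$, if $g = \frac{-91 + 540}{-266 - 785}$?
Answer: $\frac{765416764161}{1104601} \approx 6.9294 \cdot 10^{5}$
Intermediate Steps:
$g = - \frac{449}{1051}$ ($g = \frac{449}{-1051} = 449 \left(- \frac{1}{1051}\right) = - \frac{449}{1051} \approx -0.42721$)
$\left(-832 + g\right)^{2} = \left(-832 - \frac{449}{1051}\right)^{2} = \left(- \frac{874881}{1051}\right)^{2} = \frac{765416764161}{1104601}$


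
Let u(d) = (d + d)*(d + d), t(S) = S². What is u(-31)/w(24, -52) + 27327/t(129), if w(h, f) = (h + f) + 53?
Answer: 21550393/138675 ≈ 155.40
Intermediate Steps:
w(h, f) = 53 + f + h (w(h, f) = (f + h) + 53 = 53 + f + h)
u(d) = 4*d² (u(d) = (2*d)*(2*d) = 4*d²)
u(-31)/w(24, -52) + 27327/t(129) = (4*(-31)²)/(53 - 52 + 24) + 27327/(129²) = (4*961)/25 + 27327/16641 = 3844*(1/25) + 27327*(1/16641) = 3844/25 + 9109/5547 = 21550393/138675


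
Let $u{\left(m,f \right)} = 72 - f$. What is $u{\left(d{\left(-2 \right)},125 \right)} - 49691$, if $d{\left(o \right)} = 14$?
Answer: $-49744$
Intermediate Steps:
$u{\left(d{\left(-2 \right)},125 \right)} - 49691 = \left(72 - 125\right) - 49691 = -53 - 49691 = -49744$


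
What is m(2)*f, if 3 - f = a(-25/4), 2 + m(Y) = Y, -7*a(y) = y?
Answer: 0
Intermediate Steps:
a(y) = -y/7
m(Y) = -2 + Y
f = 59/28 (f = 3 - (-1)*(-25/4)/7 = 3 - (-1)*(-25*1/4)/7 = 3 - (-1)*(-25)/(7*4) = 3 - 1*25/28 = 3 - 25/28 = 59/28 ≈ 2.1071)
m(2)*f = (-2 + 2)*(59/28) = 0*(59/28) = 0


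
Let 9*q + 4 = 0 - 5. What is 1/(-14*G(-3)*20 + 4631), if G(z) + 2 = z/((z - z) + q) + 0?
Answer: 1/4351 ≈ 0.00022983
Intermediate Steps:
q = -1 (q = -4/9 + (0 - 5)/9 = -4/9 + (1/9)*(-5) = -4/9 - 5/9 = -1)
G(z) = -2 - z (G(z) = -2 + (z/((z - z) - 1) + 0) = -2 + (z/(0 - 1) + 0) = -2 + (z/(-1) + 0) = -2 + (z*(-1) + 0) = -2 + (-z + 0) = -2 - z)
1/(-14*G(-3)*20 + 4631) = 1/(-14*(-2 - 1*(-3))*20 + 4631) = 1/(-14*(-2 + 3)*20 + 4631) = 1/(-14*1*20 + 4631) = 1/(-14*20 + 4631) = 1/(-280 + 4631) = 1/4351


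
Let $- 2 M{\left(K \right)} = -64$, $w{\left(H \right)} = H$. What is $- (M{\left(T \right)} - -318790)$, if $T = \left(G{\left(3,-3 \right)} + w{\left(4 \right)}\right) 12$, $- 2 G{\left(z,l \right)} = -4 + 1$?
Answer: $-318822$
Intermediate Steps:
$G{\left(z,l \right)} = \frac{3}{2}$ ($G{\left(z,l \right)} = - \frac{-4 + 1}{2} = \left(- \frac{1}{2}\right) \left(-3\right) = \frac{3}{2}$)
$T = 66$ ($T = \left(\frac{3}{2} + 4\right) 12 = \frac{11}{2} \cdot 12 = 66$)
$M{\left(K \right)} = 32$ ($M{\left(K \right)} = \left(- \frac{1}{2}\right) \left(-64\right) = 32$)
$- (M{\left(T \right)} - -318790) = - (32 - -318790) = - (32 + 318790) = \left(-1\right) 318822 = -318822$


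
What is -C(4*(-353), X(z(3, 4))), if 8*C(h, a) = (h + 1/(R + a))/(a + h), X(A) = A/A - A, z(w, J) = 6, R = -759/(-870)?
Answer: -845227/6784596 ≈ -0.12458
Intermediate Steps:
R = 253/290 (R = -759*(-1/870) = 253/290 ≈ 0.87241)
X(A) = 1 - A
C(h, a) = (h + 1/(253/290 + a))/(8*(a + h)) (C(h, a) = ((h + 1/(253/290 + a))/(a + h))/8 = (h + 1/(253/290 + a))/(8*(a + h)))
-C(4*(-353), X(z(3, 4))) = -(290 + 253*(4*(-353)) + 290*(1 - 1*6)*(4*(-353)))/(8*(253*(1 - 1*6) + 253*(4*(-353)) + 290*(1 - 1*6)² + 290*(1 - 1*6)*(4*(-353)))) = -(290 + 253*(-1412) + 290*(1 - 6)*(-1412))/(8*(253*(1 - 6) + 253*(-1412) + 290*(1 - 6)² + 290*(1 - 6)*(-1412))) = -(290 - 357236 + 290*(-5)*(-1412))/(8*(253*(-5) - 357236 + 290*(-5)² + 290*(-5)*(-1412))) = -(290 - 357236 + 2047400)/(8*(-1265 - 357236 + 290*25 + 2047400)) = -1690454/(8*(-1265 - 357236 + 7250 + 2047400)) = -1690454/(8*1696149) = -1*845227/6784596 = -845227/6784596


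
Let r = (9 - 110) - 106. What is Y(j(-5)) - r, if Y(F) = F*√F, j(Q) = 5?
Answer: 207 + 5*√5 ≈ 218.18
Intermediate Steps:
Y(F) = F^(3/2)
r = -207 (r = -101 - 106 = -207)
Y(j(-5)) - r = 5^(3/2) - 1*(-207) = 5*√5 + 207 = 207 + 5*√5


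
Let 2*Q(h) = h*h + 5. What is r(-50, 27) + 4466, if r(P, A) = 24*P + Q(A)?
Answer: 3633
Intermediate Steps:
Q(h) = 5/2 + h²/2 (Q(h) = (h*h + 5)/2 = (h² + 5)/2 = (5 + h²)/2 = 5/2 + h²/2)
r(P, A) = 5/2 + A²/2 + 24*P (r(P, A) = 24*P + (5/2 + A²/2) = 5/2 + A²/2 + 24*P)
r(-50, 27) + 4466 = (5/2 + (½)*27² + 24*(-50)) + 4466 = (5/2 + (½)*729 - 1200) + 4466 = (5/2 + 729/2 - 1200) + 4466 = -833 + 4466 = 3633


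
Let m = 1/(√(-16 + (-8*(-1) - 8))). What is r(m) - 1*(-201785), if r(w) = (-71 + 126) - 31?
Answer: 201809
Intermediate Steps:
m = -I/4 (m = 1/(√(-16 + (8 - 8))) = 1/(√(-16 + 0)) = 1/(√(-16)) = 1/(4*I) = -I/4 ≈ -0.25*I)
r(w) = 24 (r(w) = 55 - 31 = 24)
r(m) - 1*(-201785) = 24 - 1*(-201785) = 24 + 201785 = 201809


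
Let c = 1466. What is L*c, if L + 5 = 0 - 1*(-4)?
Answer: -1466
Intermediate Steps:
L = -1 (L = -5 + (0 - 1*(-4)) = -5 + (0 + 4) = -5 + 4 = -1)
L*c = -1*1466 = -1466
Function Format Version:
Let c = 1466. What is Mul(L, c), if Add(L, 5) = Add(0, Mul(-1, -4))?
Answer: -1466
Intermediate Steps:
L = -1 (L = Add(-5, Add(0, Mul(-1, -4))) = Add(-5, Add(0, 4)) = Add(-5, 4) = -1)
Mul(L, c) = Mul(-1, 1466) = -1466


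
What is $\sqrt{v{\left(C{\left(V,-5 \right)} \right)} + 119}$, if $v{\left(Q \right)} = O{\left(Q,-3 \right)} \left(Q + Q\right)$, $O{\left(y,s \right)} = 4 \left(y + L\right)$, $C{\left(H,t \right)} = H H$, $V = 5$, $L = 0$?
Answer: $\sqrt{5119} \approx 71.547$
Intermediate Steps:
$C{\left(H,t \right)} = H^{2}$
$O{\left(y,s \right)} = 4 y$ ($O{\left(y,s \right)} = 4 \left(y + 0\right) = 4 y$)
$v{\left(Q \right)} = 8 Q^{2}$ ($v{\left(Q \right)} = 4 Q \left(Q + Q\right) = 4 Q 2 Q = 8 Q^{2}$)
$\sqrt{v{\left(C{\left(V,-5 \right)} \right)} + 119} = \sqrt{8 \left(5^{2}\right)^{2} + 119} = \sqrt{8 \cdot 25^{2} + 119} = \sqrt{8 \cdot 625 + 119} = \sqrt{5000 + 119} = \sqrt{5119}$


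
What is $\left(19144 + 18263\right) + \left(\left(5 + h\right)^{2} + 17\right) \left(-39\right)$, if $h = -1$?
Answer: $36120$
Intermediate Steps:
$\left(19144 + 18263\right) + \left(\left(5 + h\right)^{2} + 17\right) \left(-39\right) = \left(19144 + 18263\right) + \left(\left(5 - 1\right)^{2} + 17\right) \left(-39\right) = 37407 + \left(4^{2} + 17\right) \left(-39\right) = 37407 + \left(16 + 17\right) \left(-39\right) = 37407 + 33 \left(-39\right) = 37407 - 1287 = 36120$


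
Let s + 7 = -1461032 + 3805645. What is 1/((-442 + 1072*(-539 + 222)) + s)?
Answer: 1/2004340 ≈ 4.9892e-7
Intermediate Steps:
s = 2344606 (s = -7 + (-1461032 + 3805645) = -7 + 2344613 = 2344606)
1/((-442 + 1072*(-539 + 222)) + s) = 1/((-442 + 1072*(-539 + 222)) + 2344606) = 1/((-442 + 1072*(-317)) + 2344606) = 1/((-442 - 339824) + 2344606) = 1/(-340266 + 2344606) = 1/2004340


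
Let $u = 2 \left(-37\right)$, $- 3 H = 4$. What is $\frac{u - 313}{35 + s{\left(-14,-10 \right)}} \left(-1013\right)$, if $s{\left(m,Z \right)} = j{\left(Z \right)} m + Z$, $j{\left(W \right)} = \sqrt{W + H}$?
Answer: $\frac{29402325}{8539} + \frac{5488434 i \sqrt{102}}{8539} \approx 3443.3 + 6491.4 i$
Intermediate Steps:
$H = - \frac{4}{3}$ ($H = \left(- \frac{1}{3}\right) 4 = - \frac{4}{3} \approx -1.3333$)
$u = -74$
$j{\left(W \right)} = \sqrt{- \frac{4}{3} + W}$ ($j{\left(W \right)} = \sqrt{W - \frac{4}{3}} = \sqrt{- \frac{4}{3} + W}$)
$s{\left(m,Z \right)} = Z + \frac{m \sqrt{-12 + 9 Z}}{3}$ ($s{\left(m,Z \right)} = \frac{\sqrt{-12 + 9 Z}}{3} m + Z = \frac{m \sqrt{-12 + 9 Z}}{3} + Z = Z + \frac{m \sqrt{-12 + 9 Z}}{3}$)
$\frac{u - 313}{35 + s{\left(-14,-10 \right)}} \left(-1013\right) = \frac{-74 - 313}{35 - \left(10 + \frac{14 \sqrt{-12 + 9 \left(-10\right)}}{3}\right)} \left(-1013\right) = - \frac{387}{35 - \left(10 + \frac{14 \sqrt{-12 - 90}}{3}\right)} \left(-1013\right) = - \frac{387}{35 - \left(10 + \frac{14 \sqrt{-102}}{3}\right)} \left(-1013\right) = - \frac{387}{35 - \left(10 + \frac{14 i \sqrt{102}}{3}\right)} \left(-1013\right) = - \frac{387}{25 - \frac{14 i \sqrt{102}}{3}} \left(-1013\right) = \frac{392031}{25 - \frac{14 i \sqrt{102}}{3}}$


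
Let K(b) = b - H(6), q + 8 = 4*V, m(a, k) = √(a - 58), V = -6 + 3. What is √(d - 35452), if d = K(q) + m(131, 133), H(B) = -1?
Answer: √(-35471 + √73) ≈ 188.31*I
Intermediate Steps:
V = -3
m(a, k) = √(-58 + a)
q = -20 (q = -8 + 4*(-3) = -8 - 12 = -20)
K(b) = 1 + b (K(b) = b - 1*(-1) = b + 1 = 1 + b)
d = -19 + √73 (d = (1 - 20) + √(-58 + 131) = -19 + √73 ≈ -10.456)
√(d - 35452) = √((-19 + √73) - 35452) = √(-35471 + √73)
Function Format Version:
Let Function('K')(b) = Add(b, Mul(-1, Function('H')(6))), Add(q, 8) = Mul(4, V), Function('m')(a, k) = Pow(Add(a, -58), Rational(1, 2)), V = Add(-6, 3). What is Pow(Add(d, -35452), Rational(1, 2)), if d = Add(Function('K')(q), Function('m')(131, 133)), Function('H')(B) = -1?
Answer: Pow(Add(-35471, Pow(73, Rational(1, 2))), Rational(1, 2)) ≈ Mul(188.31, I)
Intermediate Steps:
V = -3
Function('m')(a, k) = Pow(Add(-58, a), Rational(1, 2))
q = -20 (q = Add(-8, Mul(4, -3)) = Add(-8, -12) = -20)
Function('K')(b) = Add(1, b) (Function('K')(b) = Add(b, Mul(-1, -1)) = Add(b, 1) = Add(1, b))
d = Add(-19, Pow(73, Rational(1, 2))) (d = Add(Add(1, -20), Pow(Add(-58, 131), Rational(1, 2))) = Add(-19, Pow(73, Rational(1, 2))) ≈ -10.456)
Pow(Add(d, -35452), Rational(1, 2)) = Pow(Add(Add(-19, Pow(73, Rational(1, 2))), -35452), Rational(1, 2)) = Pow(Add(-35471, Pow(73, Rational(1, 2))), Rational(1, 2))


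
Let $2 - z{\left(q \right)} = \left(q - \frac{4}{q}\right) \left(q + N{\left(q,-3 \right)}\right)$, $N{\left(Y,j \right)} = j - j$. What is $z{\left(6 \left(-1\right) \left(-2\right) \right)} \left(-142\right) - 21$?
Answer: $19575$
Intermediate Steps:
$N{\left(Y,j \right)} = 0$
$z{\left(q \right)} = 2 - q \left(q - \frac{4}{q}\right)$ ($z{\left(q \right)} = 2 - \left(q - \frac{4}{q}\right) \left(q + 0\right) = 2 - \left(q - \frac{4}{q}\right) q = 2 - q \left(q - \frac{4}{q}\right)$)
$z{\left(6 \left(-1\right) \left(-2\right) \right)} \left(-142\right) - 21 = \left(6 - \left(6 \left(-1\right) \left(-2\right)\right)^{2}\right) \left(-142\right) - 21 = \left(6 - \left(\left(-6\right) \left(-2\right)\right)^{2}\right) \left(-142\right) - 21 = \left(6 - 12^{2}\right) \left(-142\right) - 21 = \left(6 - 144\right) \left(-142\right) - 21 = \left(-138\right) \left(-142\right) - 21 = 19596 - 21 = 19575$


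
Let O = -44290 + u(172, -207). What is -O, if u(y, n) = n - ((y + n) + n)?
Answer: 44255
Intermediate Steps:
u(y, n) = -n - y (u(y, n) = n - ((n + y) + n) = n - (y + 2*n) = n + (-y - 2*n) = -n - y)
O = -44255 (O = -44290 + (-1*(-207) - 1*172) = -44290 + (207 - 172) = -44290 + 35 = -44255)
-O = -1*(-44255) = 44255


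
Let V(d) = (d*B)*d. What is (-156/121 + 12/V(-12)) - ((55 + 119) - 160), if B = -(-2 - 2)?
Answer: -88679/5808 ≈ -15.268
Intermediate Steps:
B = 4 (B = -1*(-4) = 4)
V(d) = 4*d² (V(d) = (d*4)*d = (4*d)*d = 4*d²)
(-156/121 + 12/V(-12)) - ((55 + 119) - 160) = (-156/121 + 12/((4*(-12)²))) - ((55 + 119) - 160) = (-156*1/121 + 12/((4*144))) - (174 - 160) = (-156/121 + 12/576) - 1*14 = (-156/121 + 12*(1/576)) - 14 = (-156/121 + 1/48) - 14 = -7367/5808 - 14 = -88679/5808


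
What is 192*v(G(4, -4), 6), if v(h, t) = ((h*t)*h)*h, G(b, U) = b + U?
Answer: 0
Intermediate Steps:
G(b, U) = U + b
v(h, t) = t*h³ (v(h, t) = (t*h²)*h = t*h³)
192*v(G(4, -4), 6) = 192*(6*(-4 + 4)³) = 192*(6*0³) = 192*(6*0) = 192*0 = 0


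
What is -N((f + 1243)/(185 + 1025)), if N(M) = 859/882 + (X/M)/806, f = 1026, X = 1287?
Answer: -113248591/62038998 ≈ -1.8254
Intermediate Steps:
N(M) = 859/882 + 99/(62*M) (N(M) = 859/882 + (1287/M)/806 = 859*(1/882) + (1287/M)*(1/806) = 859/882 + 99/(62*M))
-N((f + 1243)/(185 + 1025)) = -(43659 + 26629*((1026 + 1243)/(185 + 1025)))/(27342*((1026 + 1243)/(185 + 1025))) = -(43659 + 26629*(2269/1210))/(27342*(2269/1210)) = -(43659 + 26629*(2269*(1/1210)))/(27342*(2269*(1/1210))) = -(43659 + 26629*(2269/1210))/(27342*2269/1210) = -1210*(43659 + 60421201/1210)/(27342*2269) = -1210*113248591/(27342*2269*1210) = -1*113248591/62038998 = -113248591/62038998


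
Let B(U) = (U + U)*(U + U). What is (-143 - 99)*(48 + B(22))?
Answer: -480128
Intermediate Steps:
B(U) = 4*U**2 (B(U) = (2*U)*(2*U) = 4*U**2)
(-143 - 99)*(48 + B(22)) = (-143 - 99)*(48 + 4*22**2) = -242*(48 + 4*484) = -242*(48 + 1936) = -242*1984 = -480128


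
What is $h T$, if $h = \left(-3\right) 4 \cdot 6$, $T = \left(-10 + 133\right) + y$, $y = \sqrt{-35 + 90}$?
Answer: $-8856 - 72 \sqrt{55} \approx -9390.0$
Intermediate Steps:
$y = \sqrt{55} \approx 7.4162$
$T = 123 + \sqrt{55}$ ($T = \left(-10 + 133\right) + \sqrt{55} = 123 + \sqrt{55} \approx 130.42$)
$h = -72$ ($h = \left(-12\right) 6 = -72$)
$h T = - 72 \left(123 + \sqrt{55}\right) = -8856 - 72 \sqrt{55}$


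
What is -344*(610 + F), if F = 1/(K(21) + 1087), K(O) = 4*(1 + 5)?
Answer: -233132584/1111 ≈ -2.0984e+5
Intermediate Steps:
K(O) = 24 (K(O) = 4*6 = 24)
F = 1/1111 (F = 1/(24 + 1087) = 1/1111 ≈ 0.00090009)
-344*(610 + F) = -344*(610 + 1/1111) = -344*677711/1111 = -233132584/1111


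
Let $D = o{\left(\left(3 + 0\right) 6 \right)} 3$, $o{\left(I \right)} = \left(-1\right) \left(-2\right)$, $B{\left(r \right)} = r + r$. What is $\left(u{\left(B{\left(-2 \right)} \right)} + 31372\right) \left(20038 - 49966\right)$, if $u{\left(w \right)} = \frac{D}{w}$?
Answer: $-938856324$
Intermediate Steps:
$B{\left(r \right)} = 2 r$
$o{\left(I \right)} = 2$
$D = 6$ ($D = 2 \cdot 3 = 6$)
$u{\left(w \right)} = \frac{6}{w}$
$\left(u{\left(B{\left(-2 \right)} \right)} + 31372\right) \left(20038 - 49966\right) = \left(\frac{6}{2 \left(-2\right)} + 31372\right) \left(20038 - 49966\right) = \left(\frac{6}{-4} + 31372\right) \left(-29928\right) = \left(6 \left(- \frac{1}{4}\right) + 31372\right) \left(-29928\right) = \left(- \frac{3}{2} + 31372\right) \left(-29928\right) = \frac{62741}{2} \left(-29928\right) = -938856324$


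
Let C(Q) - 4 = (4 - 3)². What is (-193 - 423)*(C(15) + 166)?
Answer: -105336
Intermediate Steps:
C(Q) = 5 (C(Q) = 4 + (4 - 3)² = 4 + 1² = 4 + 1 = 5)
(-193 - 423)*(C(15) + 166) = (-193 - 423)*(5 + 166) = -616*171 = -105336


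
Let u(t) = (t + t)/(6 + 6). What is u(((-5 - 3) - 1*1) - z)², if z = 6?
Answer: 25/4 ≈ 6.2500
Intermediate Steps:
u(t) = t/6 (u(t) = (2*t)/12 = (2*t)*(1/12) = t/6)
u(((-5 - 3) - 1*1) - z)² = ((((-5 - 3) - 1*1) - 1*6)/6)² = (((-8 - 1) - 6)/6)² = ((-9 - 6)/6)² = ((⅙)*(-15))² = (-5/2)² = 25/4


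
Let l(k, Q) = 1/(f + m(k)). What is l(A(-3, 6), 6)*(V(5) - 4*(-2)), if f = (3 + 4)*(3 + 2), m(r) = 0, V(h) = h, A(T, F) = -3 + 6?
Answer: 13/35 ≈ 0.37143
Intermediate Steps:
A(T, F) = 3
f = 35 (f = 7*5 = 35)
l(k, Q) = 1/35 (l(k, Q) = 1/(35 + 0) = 1/35)
l(A(-3, 6), 6)*(V(5) - 4*(-2)) = (5 - 4*(-2))/35 = (5 + 8)/35 = (1/35)*13 = 13/35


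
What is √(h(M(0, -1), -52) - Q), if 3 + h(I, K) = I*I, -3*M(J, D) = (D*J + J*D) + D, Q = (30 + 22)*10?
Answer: I*√4706/3 ≈ 22.867*I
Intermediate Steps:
Q = 520 (Q = 52*10 = 520)
M(J, D) = -D/3 - 2*D*J/3 (M(J, D) = -((D*J + J*D) + D)/3 = -((D*J + D*J) + D)/3 = -(2*D*J + D)/3 = -(D + 2*D*J)/3 = -D/3 - 2*D*J/3)
h(I, K) = -3 + I² (h(I, K) = -3 + I*I = -3 + I²)
√(h(M(0, -1), -52) - Q) = √((-3 + (-⅓*(-1)*(1 + 2*0))²) - 1*520) = √((-3 + (-⅓*(-1)*(1 + 0))²) - 520) = √((-3 + (-⅓*(-1)*1)²) - 520) = √((-3 + (⅓)²) - 520) = √((-3 + ⅑) - 520) = √(-26/9 - 520) = √(-4706/9) = I*√4706/3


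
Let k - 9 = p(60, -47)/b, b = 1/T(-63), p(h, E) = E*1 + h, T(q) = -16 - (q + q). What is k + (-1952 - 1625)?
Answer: -2138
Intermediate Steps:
T(q) = -16 - 2*q
p(h, E) = E + h
b = 1/110 (b = 1/(-16 - 2*(-63)) = 1/(-16 + 126) = 1/110 ≈ 0.0090909)
k = 1439 (k = 9 + (-47 + 60)/(1/110) = 9 + 13*110 = 9 + 1430 = 1439)
k + (-1952 - 1625) = 1439 + (-1952 - 1625) = 1439 - 3577 = -2138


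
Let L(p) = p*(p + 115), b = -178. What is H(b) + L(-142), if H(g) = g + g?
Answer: 3478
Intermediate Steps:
L(p) = p*(115 + p)
H(g) = 2*g
H(b) + L(-142) = 2*(-178) - 142*(115 - 142) = -356 - 142*(-27) = -356 + 3834 = 3478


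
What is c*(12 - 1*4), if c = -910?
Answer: -7280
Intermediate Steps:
c*(12 - 1*4) = -910*(12 - 1*4) = -910*(12 - 4) = -910*8 = -7280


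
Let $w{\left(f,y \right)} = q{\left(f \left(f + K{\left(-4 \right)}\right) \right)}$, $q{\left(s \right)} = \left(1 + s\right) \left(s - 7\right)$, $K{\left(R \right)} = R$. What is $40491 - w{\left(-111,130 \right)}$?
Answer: $-162828137$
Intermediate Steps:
$q{\left(s \right)} = \left(1 + s\right) \left(-7 + s\right)$
$w{\left(f,y \right)} = -7 + f^{2} \left(-4 + f\right)^{2} - 6 f \left(-4 + f\right)$ ($w{\left(f,y \right)} = -7 + \left(f \left(f - 4\right)\right)^{2} - 6 f \left(f - 4\right) = -7 + \left(f \left(-4 + f\right)\right)^{2} - 6 f \left(-4 + f\right) = -7 + f^{2} \left(-4 + f\right)^{2} - 6 f \left(-4 + f\right)$)
$40491 - w{\left(-111,130 \right)} = 40491 - \left(-7 + \left(-111\right)^{2} \left(-4 - 111\right)^{2} - - 666 \left(-4 - 111\right)\right) = 40491 - \left(-7 + 12321 \left(-115\right)^{2} - \left(-666\right) \left(-115\right)\right) = 40491 - \left(-7 + 12321 \cdot 13225 - 76590\right) = 40491 - \left(-7 + 162945225 - 76590\right) = 40491 - 162868628 = -162828137$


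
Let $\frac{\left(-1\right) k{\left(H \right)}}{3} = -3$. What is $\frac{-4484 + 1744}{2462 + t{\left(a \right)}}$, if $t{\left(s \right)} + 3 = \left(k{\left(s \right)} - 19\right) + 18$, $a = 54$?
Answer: $- \frac{2740}{2467} \approx -1.1107$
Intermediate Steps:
$k{\left(H \right)} = 9$ ($k{\left(H \right)} = \left(-3\right) \left(-3\right) = 9$)
$t{\left(s \right)} = 5$ ($t{\left(s \right)} = -3 + \left(\left(9 - 19\right) + 18\right) = -3 + \left(-10 + 18\right) = -3 + 8 = 5$)
$\frac{-4484 + 1744}{2462 + t{\left(a \right)}} = \frac{-4484 + 1744}{2462 + 5} = - \frac{2740}{2467}$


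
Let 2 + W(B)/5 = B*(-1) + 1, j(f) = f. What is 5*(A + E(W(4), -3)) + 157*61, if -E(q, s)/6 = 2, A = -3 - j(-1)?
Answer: 9507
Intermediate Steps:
W(B) = -5 - 5*B (W(B) = -10 + 5*(B*(-1) + 1) = -10 + 5*(-B + 1) = -10 + 5*(1 - B) = -10 + (5 - 5*B) = -5 - 5*B)
A = -2 (A = -3 - 1*(-1) = -3 + 1 = -2)
E(q, s) = -12 (E(q, s) = -6*2 = -12)
5*(A + E(W(4), -3)) + 157*61 = 5*(-2 - 12) + 157*61 = 5*(-14) + 9577 = -70 + 9577 = 9507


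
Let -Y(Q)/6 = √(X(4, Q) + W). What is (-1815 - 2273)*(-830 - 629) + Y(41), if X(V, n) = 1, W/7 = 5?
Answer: 5964356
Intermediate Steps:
W = 35 (W = 7*5 = 35)
Y(Q) = -36 (Y(Q) = -6*√(1 + 35) = -6*√36 = -6*6 = -36)
(-1815 - 2273)*(-830 - 629) + Y(41) = (-1815 - 2273)*(-830 - 629) - 36 = -4088*(-1459) - 36 = 5964392 - 36 = 5964356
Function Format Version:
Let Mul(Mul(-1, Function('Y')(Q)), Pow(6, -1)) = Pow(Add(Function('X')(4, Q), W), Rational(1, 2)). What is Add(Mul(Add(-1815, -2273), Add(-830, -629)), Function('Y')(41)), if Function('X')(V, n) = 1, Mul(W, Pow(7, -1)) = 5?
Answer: 5964356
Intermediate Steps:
W = 35 (W = Mul(7, 5) = 35)
Function('Y')(Q) = -36 (Function('Y')(Q) = Mul(-6, Pow(Add(1, 35), Rational(1, 2))) = Mul(-6, Pow(36, Rational(1, 2))) = Mul(-6, 6) = -36)
Add(Mul(Add(-1815, -2273), Add(-830, -629)), Function('Y')(41)) = Add(Mul(Add(-1815, -2273), Add(-830, -629)), -36) = Add(Mul(-4088, -1459), -36) = Add(5964392, -36) = 5964356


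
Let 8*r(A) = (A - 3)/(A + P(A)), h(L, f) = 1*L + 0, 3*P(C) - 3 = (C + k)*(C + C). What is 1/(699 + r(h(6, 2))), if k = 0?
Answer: 248/173355 ≈ 0.0014306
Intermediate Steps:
P(C) = 1 + 2*C²/3 (P(C) = 1 + ((C + 0)*(C + C))/3 = 1 + (C*(2*C))/3 = 1 + (2*C²)/3 = 1 + 2*C²/3)
h(L, f) = L (h(L, f) = L + 0 = L)
r(A) = (-3 + A)/(8*(1 + A + 2*A²/3)) (r(A) = ((A - 3)/(A + (1 + 2*A²/3)))/8 = ((-3 + A)/(1 + A + 2*A²/3))/8 = (-3 + A)/(8*(1 + A + 2*A²/3)))
1/(699 + r(h(6, 2))) = 1/(699 + 3*(-3 + 6)/(8*(3 + 2*6² + 3*6))) = 1/(699 + (3/8)*3/(3 + 2*36 + 18)) = 1/(699 + (3/8)*3/(3 + 72 + 18)) = 1/(699 + (3/8)*3/93) = 1/(699 + (3/8)*(1/93)*3) = 1/(699 + 3/248) = 1/(173355/248) = 248/173355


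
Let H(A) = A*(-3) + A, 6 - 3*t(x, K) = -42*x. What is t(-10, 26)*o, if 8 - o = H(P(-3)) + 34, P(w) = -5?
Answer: 4968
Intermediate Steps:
t(x, K) = 2 + 14*x (t(x, K) = 2 - (-14)*x = 2 + 14*x)
H(A) = -2*A (H(A) = -3*A + A = -2*A)
o = -36 (o = 8 - (-2*(-5) + 34) = 8 - (10 + 34) = 8 - 1*44 = 8 - 44 = -36)
t(-10, 26)*o = (2 + 14*(-10))*(-36) = (2 - 140)*(-36) = -138*(-36) = 4968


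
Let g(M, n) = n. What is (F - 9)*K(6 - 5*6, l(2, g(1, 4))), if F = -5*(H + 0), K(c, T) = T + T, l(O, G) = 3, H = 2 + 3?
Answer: -204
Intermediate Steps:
H = 5
K(c, T) = 2*T
F = -25 (F = -5*(5 + 0) = -5*5 = -25)
(F - 9)*K(6 - 5*6, l(2, g(1, 4))) = (-25 - 9)*(2*3) = -34*6 = -204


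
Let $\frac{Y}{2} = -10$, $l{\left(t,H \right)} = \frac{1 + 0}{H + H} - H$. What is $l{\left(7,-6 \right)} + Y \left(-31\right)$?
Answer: $\frac{7511}{12} \approx 625.92$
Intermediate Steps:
$l{\left(t,H \right)} = \frac{1}{2 H} - H$ ($l{\left(t,H \right)} = 1 \frac{1}{2 H} - H = \frac{1}{2 H} - H$)
$Y = -20$ ($Y = 2 \left(-10\right) = -20$)
$l{\left(7,-6 \right)} + Y \left(-31\right) = \left(\frac{1}{2 \left(-6\right)} - -6\right) - -620 = \left(\frac{1}{2} \left(- \frac{1}{6}\right) + 6\right) + 620 = \left(- \frac{1}{12} + 6\right) + 620 = \frac{71}{12} + 620 = \frac{7511}{12}$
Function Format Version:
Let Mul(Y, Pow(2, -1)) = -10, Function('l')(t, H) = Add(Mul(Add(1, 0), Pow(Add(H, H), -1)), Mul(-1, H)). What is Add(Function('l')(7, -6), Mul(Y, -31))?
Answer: Rational(7511, 12) ≈ 625.92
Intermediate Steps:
Function('l')(t, H) = Add(Mul(Rational(1, 2), Pow(H, -1)), Mul(-1, H)) (Function('l')(t, H) = Add(Mul(1, Pow(Mul(2, H), -1)), Mul(-1, H)) = Add(Mul(1, Mul(Rational(1, 2), Pow(H, -1))), Mul(-1, H)) = Add(Mul(Rational(1, 2), Pow(H, -1)), Mul(-1, H)))
Y = -20 (Y = Mul(2, -10) = -20)
Add(Function('l')(7, -6), Mul(Y, -31)) = Add(Add(Mul(Rational(1, 2), Pow(-6, -1)), Mul(-1, -6)), Mul(-20, -31)) = Add(Add(Mul(Rational(1, 2), Rational(-1, 6)), 6), 620) = Add(Add(Rational(-1, 12), 6), 620) = Add(Rational(71, 12), 620) = Rational(7511, 12)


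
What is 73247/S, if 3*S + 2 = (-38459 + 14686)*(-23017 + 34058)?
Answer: -73247/87492565 ≈ -0.00083718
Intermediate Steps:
S = -87492565 (S = -2/3 + ((-38459 + 14686)*(-23017 + 34058))/3 = -2/3 + (-23773*11041)/3 = -2/3 + (1/3)*(-262477693) = -2/3 - 262477693/3 = -87492565)
73247/S = 73247/(-87492565) = 73247*(-1/87492565) = -73247/87492565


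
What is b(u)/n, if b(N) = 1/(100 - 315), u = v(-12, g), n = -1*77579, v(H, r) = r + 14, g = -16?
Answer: 1/16679485 ≈ 5.9954e-8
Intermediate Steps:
v(H, r) = 14 + r
n = -77579
u = -2 (u = 14 - 16 = -2)
b(N) = -1/215 (b(N) = 1/(-215) = -1/215)
b(u)/n = -1/215/(-77579) = -1/215*(-1/77579) = 1/16679485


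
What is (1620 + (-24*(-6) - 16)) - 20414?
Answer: -18666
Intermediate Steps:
(1620 + (-24*(-6) - 16)) - 20414 = (1620 + (144 - 16)) - 20414 = (1620 + 128) - 20414 = 1748 - 20414 = -18666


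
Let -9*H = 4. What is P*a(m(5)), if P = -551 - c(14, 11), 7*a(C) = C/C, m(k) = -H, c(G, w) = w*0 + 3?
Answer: -554/7 ≈ -79.143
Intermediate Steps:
H = -4/9 (H = -1/9*4 = -4/9 ≈ -0.44444)
c(G, w) = 3 (c(G, w) = 0 + 3 = 3)
m(k) = 4/9 (m(k) = -1*(-4/9) = 4/9)
a(C) = 1/7 (a(C) = (C/C)/7 = (1/7)*1 = 1/7)
P = -554 (P = -551 - 1*3 = -551 - 3 = -554)
P*a(m(5)) = -554*1/7 = -554/7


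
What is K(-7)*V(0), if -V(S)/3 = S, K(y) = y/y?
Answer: 0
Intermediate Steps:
K(y) = 1
V(S) = -3*S
K(-7)*V(0) = 1*(-3*0) = 1*0 = 0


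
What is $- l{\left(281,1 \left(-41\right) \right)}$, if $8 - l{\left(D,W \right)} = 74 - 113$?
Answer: $-47$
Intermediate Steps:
$l{\left(D,W \right)} = 47$ ($l{\left(D,W \right)} = 8 - \left(74 - 113\right) = 8 - -39 = 8 + 39 = 47$)
$- l{\left(281,1 \left(-41\right) \right)} = \left(-1\right) 47 = -47$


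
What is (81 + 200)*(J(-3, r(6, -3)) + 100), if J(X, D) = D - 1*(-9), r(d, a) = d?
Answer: 32315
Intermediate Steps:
J(X, D) = 9 + D (J(X, D) = D + 9 = 9 + D)
(81 + 200)*(J(-3, r(6, -3)) + 100) = (81 + 200)*((9 + 6) + 100) = 281*(15 + 100) = 281*115 = 32315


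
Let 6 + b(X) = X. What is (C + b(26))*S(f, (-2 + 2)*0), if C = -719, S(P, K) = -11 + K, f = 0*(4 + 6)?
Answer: 7689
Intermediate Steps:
b(X) = -6 + X
f = 0 (f = 0*10 = 0)
(C + b(26))*S(f, (-2 + 2)*0) = (-719 + (-6 + 26))*(-11 + (-2 + 2)*0) = (-719 + 20)*(-11 + 0*0) = -699*(-11 + 0) = -699*(-11) = 7689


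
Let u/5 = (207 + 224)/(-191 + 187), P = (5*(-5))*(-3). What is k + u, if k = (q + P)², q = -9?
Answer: 15269/4 ≈ 3817.3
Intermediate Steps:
P = 75 (P = -25*(-3) = 75)
k = 4356 (k = (-9 + 75)² = 66² = 4356)
u = -2155/4 (u = 5*((207 + 224)/(-191 + 187)) = 5*(431/(-4)) = 5*(431*(-¼)) = 5*(-431/4) = -2155/4 ≈ -538.75)
k + u = 4356 - 2155/4 = 15269/4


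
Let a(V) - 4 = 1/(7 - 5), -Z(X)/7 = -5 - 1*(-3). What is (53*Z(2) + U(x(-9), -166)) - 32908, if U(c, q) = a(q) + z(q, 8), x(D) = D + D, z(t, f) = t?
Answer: -64655/2 ≈ -32328.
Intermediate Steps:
x(D) = 2*D
Z(X) = 14 (Z(X) = -7*(-5 - 1*(-3)) = -7*(-5 + 3) = -7*(-2) = 14)
a(V) = 9/2 (a(V) = 4 + 1/(7 - 5) = 4 + 1/2 = 4 + ½ = 9/2)
U(c, q) = 9/2 + q
(53*Z(2) + U(x(-9), -166)) - 32908 = (53*14 + (9/2 - 166)) - 32908 = (742 - 323/2) - 32908 = 1161/2 - 32908 = -64655/2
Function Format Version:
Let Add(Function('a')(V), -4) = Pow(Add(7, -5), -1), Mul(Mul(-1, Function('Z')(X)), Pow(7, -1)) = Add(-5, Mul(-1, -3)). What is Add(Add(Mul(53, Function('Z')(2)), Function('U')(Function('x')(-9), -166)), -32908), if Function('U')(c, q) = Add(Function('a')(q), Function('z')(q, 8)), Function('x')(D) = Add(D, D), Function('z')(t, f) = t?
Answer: Rational(-64655, 2) ≈ -32328.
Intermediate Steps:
Function('x')(D) = Mul(2, D)
Function('Z')(X) = 14 (Function('Z')(X) = Mul(-7, Add(-5, Mul(-1, -3))) = Mul(-7, Add(-5, 3)) = Mul(-7, -2) = 14)
Function('a')(V) = Rational(9, 2) (Function('a')(V) = Add(4, Pow(Add(7, -5), -1)) = Add(4, Pow(2, -1)) = Add(4, Rational(1, 2)) = Rational(9, 2))
Function('U')(c, q) = Add(Rational(9, 2), q)
Add(Add(Mul(53, Function('Z')(2)), Function('U')(Function('x')(-9), -166)), -32908) = Add(Add(Mul(53, 14), Add(Rational(9, 2), -166)), -32908) = Add(Add(742, Rational(-323, 2)), -32908) = Add(Rational(1161, 2), -32908) = Rational(-64655, 2)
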